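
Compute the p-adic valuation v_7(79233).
v_7(79233) = 4

v_7(n) is the largest exponent k such that 7^k divides n. Factor out: 79233 = 7^4 · 33. (Sign doesn't affect v_p.) So v_7(79233) = 4.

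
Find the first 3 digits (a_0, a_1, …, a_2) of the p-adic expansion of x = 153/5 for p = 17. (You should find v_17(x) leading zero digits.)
(a_0, …, a_2) = (0, 12, 13)

v_17(153/5) = 1, so a_0 = ... = a_0 = 0. Factor out: x = 17^1 · u with u = 9/5 a unit in ℤ_17. Expand u iteratively via a_{v+i} = u_i mod 17, u_{i+1} = (u_i − a_{v+i})/17:
  u_0 = 9/5;  a_1 = 12;  u_1 = (u_0 − 12)/17 = -3/5
  u_1 = -3/5;  a_2 = 13;  u_2 = (u_1 − 13)/17 = -4/5
Digits: (0, 12, 13).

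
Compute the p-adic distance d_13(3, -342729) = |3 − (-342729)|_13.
d_13(3, -342729) = 1/28561

Step 1 — x − y = 3 − (-342729) = 342732. Step 2 — v_13(342732) = 4 (factor: 342732 = (13^4 · 12); the sign does not affect v_p). Step 3 — |x − y|_13 = 13^{-4} = 1/28561.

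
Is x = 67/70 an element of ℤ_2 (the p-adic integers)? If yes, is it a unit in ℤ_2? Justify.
x ∉ ℤ_2 (v_2(x) = -1 < 0)

ℤ_2 = {x ∈ ℚ_2 : v_2(x) ≥ 0} and ℤ_2^× = {x ∈ ℤ_2 : v_2(x) = 0}. Here v_2(67/70) = v_2(num) − v_2(den) = -1; compare against these criteria.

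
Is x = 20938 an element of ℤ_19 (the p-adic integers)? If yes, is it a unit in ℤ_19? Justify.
x ∈ ℤ_19 but not a unit; v_19(x) = 2 > 0

ℤ_19 = {x ∈ ℚ_19 : v_19(x) ≥ 0} and ℤ_19^× = {x ∈ ℤ_19 : v_19(x) = 0}. Here v_19(20938) = v_19(num) − v_19(den) = 2; compare against these criteria.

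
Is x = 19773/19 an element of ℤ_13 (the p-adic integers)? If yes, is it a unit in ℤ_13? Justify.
x ∈ ℤ_13 but not a unit; v_13(x) = 3 > 0

ℤ_13 = {x ∈ ℚ_13 : v_13(x) ≥ 0} and ℤ_13^× = {x ∈ ℤ_13 : v_13(x) = 0}. Here v_13(19773/19) = v_13(num) − v_13(den) = 3; compare against these criteria.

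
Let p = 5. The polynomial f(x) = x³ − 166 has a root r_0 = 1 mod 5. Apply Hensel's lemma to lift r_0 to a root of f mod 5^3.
r_2 = 31 (mod 125)

Hensel: r_{i+1} = r_i − f(r_i)/f′(r_i) mod 5^{i+2}, where f′(x) = 3x². Iterate:
  r_0 = 1 (mod 5)
  r_1 = 6 (mod 25)
  r_2 = 31 (mod 125)
Final: r = 31 with f(r) ≡ 0 mod 5^3.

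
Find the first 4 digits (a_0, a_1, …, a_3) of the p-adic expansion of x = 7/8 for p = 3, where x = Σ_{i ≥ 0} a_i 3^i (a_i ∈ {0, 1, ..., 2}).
(a_0, …, a_3) = (2, 0, 1, 0)

v_3(7/8) = 0 (numerator and denominator both coprime to 3), so x ∈ ℤ_3^×. Compute digits iteratively via a_i = x_i mod 3, x_{i+1} = (x_i − a_i)/3, with x_0 = x:
  x_0 = 7/8;  a_0 = 2;  x_1 = (x_0 − 2)/3 = -3/8
  x_1 = -3/8;  a_1 = 0;  x_2 = (x_1 − 0)/3 = -1/8
  x_2 = -1/8;  a_2 = 1;  x_3 = (x_2 − 1)/3 = -3/8
  x_3 = -3/8;  a_3 = 0;  x_4 = (x_3 − 0)/3 = -1/8
Digits: (2, 0, 1, 0).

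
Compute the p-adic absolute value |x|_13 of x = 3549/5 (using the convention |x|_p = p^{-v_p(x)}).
|3549/5|_13 = 1/169

Step 1 — compute v_13(x) by factoring powers of 13 out of the numerator and denominator: v_13(3549/5) = 2. Step 2 — apply |x|_p = p^{-v_p(x)} = 13^{-2} = 1/169.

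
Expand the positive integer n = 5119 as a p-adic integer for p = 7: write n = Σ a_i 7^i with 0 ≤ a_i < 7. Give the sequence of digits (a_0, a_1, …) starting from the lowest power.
(a_0, a_1, …) = (2, 3, 6, 0, 2)

Repeated division by 7 gives the digits low-to-high: 5119 = 2 + 3·7^1 + 6·7^2 + 2·7^4. Digit sequence: (2, 3, 6, 0, 2).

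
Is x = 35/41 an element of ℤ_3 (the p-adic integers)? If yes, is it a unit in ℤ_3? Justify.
x ∈ ℤ_3^× (unit); v_3(x) = 0

ℤ_3 = {x ∈ ℚ_3 : v_3(x) ≥ 0} and ℤ_3^× = {x ∈ ℤ_3 : v_3(x) = 0}. Here v_3(35/41) = v_3(num) − v_3(den) = 0; compare against these criteria.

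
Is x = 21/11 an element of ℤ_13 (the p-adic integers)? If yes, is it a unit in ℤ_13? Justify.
x ∈ ℤ_13^× (unit); v_13(x) = 0

ℤ_13 = {x ∈ ℚ_13 : v_13(x) ≥ 0} and ℤ_13^× = {x ∈ ℤ_13 : v_13(x) = 0}. Here v_13(21/11) = v_13(num) − v_13(den) = 0; compare against these criteria.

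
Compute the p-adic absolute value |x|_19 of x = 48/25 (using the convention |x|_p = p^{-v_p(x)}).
|48/25|_19 = 1

Step 1 — compute v_19(x) by factoring powers of 19 out of the numerator and denominator: v_19(48/25) = 0. Step 2 — apply |x|_p = p^{-v_p(x)} = 19^{0} = 1.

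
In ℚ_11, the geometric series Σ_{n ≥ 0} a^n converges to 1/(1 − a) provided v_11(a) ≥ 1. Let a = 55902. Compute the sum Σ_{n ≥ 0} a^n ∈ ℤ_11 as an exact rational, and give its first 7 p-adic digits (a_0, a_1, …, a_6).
Σ a^n = 1/(1 − a) = -1/55901;  first 7 digits = (1, 0, 0, 9, 3, 0, 4)

v_11(a) = 3 ≥ 1, so the series converges in ℤ_11 to 1/(1 − a) = 1/(1 − 55902) = -1/55901. Expand this rational in ℤ_11: compute digits iteratively via d_i = x_i mod 11, x_{i+1} = (x_i − d_i)/11. The first 7 digits are (1, 0, 0, 9, 3, 0, 4).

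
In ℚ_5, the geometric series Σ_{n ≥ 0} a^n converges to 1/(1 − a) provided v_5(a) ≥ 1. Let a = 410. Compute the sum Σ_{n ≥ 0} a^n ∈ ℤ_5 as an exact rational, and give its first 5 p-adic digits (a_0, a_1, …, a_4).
Σ a^n = 1/(1 − a) = -1/409;  first 5 digits = (1, 2, 0, 1, 4)

v_5(a) = 1 ≥ 1, so the series converges in ℤ_5 to 1/(1 − a) = 1/(1 − 410) = -1/409. Expand this rational in ℤ_5: compute digits iteratively via d_i = x_i mod 5, x_{i+1} = (x_i − d_i)/5. The first 5 digits are (1, 2, 0, 1, 4).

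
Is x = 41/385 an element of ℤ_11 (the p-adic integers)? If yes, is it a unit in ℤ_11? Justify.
x ∉ ℤ_11 (v_11(x) = -1 < 0)

ℤ_11 = {x ∈ ℚ_11 : v_11(x) ≥ 0} and ℤ_11^× = {x ∈ ℤ_11 : v_11(x) = 0}. Here v_11(41/385) = v_11(num) − v_11(den) = -1; compare against these criteria.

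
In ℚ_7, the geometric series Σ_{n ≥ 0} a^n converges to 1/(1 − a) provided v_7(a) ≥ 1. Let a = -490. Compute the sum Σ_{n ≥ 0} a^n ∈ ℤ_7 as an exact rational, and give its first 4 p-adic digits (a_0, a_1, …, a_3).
Σ a^n = 1/(1 − a) = 1/491;  first 4 digits = (1, 0, 4, 5)

v_7(a) = 2 ≥ 1, so the series converges in ℤ_7 to 1/(1 − a) = 1/(1 − (-490)) = 1/491. Expand this rational in ℤ_7: compute digits iteratively via d_i = x_i mod 7, x_{i+1} = (x_i − d_i)/7. The first 4 digits are (1, 0, 4, 5).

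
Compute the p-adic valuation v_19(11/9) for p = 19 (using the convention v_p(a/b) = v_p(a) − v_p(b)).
v_19(11/9) = 0

Factor powers of 19 from the numerator and denominator of the reduced fraction: 11 = 19^0 · 11 and 9 = 19^0 · 9. Apply v_p(a/b) = v_p(a) − v_p(b): v_19(11/9) = 0 − 0 = 0.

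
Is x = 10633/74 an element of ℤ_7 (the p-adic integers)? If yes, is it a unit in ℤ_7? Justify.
x ∈ ℤ_7 but not a unit; v_7(x) = 3 > 0

ℤ_7 = {x ∈ ℚ_7 : v_7(x) ≥ 0} and ℤ_7^× = {x ∈ ℤ_7 : v_7(x) = 0}. Here v_7(10633/74) = v_7(num) − v_7(den) = 3; compare against these criteria.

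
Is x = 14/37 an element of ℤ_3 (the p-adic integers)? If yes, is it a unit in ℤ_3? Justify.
x ∈ ℤ_3^× (unit); v_3(x) = 0

ℤ_3 = {x ∈ ℚ_3 : v_3(x) ≥ 0} and ℤ_3^× = {x ∈ ℤ_3 : v_3(x) = 0}. Here v_3(14/37) = v_3(num) − v_3(den) = 0; compare against these criteria.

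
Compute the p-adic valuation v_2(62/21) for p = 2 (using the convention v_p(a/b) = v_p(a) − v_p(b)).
v_2(62/21) = 1

Factor powers of 2 from the numerator and denominator of the reduced fraction: 62 = 2^1 · 31 and 21 = 2^0 · 21. Apply v_p(a/b) = v_p(a) − v_p(b): v_2(62/21) = 1 − 0 = 1.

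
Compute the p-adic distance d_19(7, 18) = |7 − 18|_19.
d_19(7, 18) = 1

Step 1 — x − y = 7 − 18 = -11. Step 2 — v_19(-11) = 0 (factor: -11 = −(19^0 · 11); the sign does not affect v_p). Step 3 — |x − y|_19 = 19^{0} = 1.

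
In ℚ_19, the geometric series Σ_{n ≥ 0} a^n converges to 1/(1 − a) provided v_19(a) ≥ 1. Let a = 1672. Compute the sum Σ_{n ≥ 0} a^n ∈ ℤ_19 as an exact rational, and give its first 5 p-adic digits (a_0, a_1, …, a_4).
Σ a^n = 1/(1 − a) = -1/1671;  first 5 digits = (1, 12, 15, 7, 4)

v_19(a) = 1 ≥ 1, so the series converges in ℤ_19 to 1/(1 − a) = 1/(1 − 1672) = -1/1671. Expand this rational in ℤ_19: compute digits iteratively via d_i = x_i mod 19, x_{i+1} = (x_i − d_i)/19. The first 5 digits are (1, 12, 15, 7, 4).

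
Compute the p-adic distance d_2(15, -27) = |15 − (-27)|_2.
d_2(15, -27) = 1/2

Step 1 — x − y = 15 − (-27) = 42. Step 2 — v_2(42) = 1 (factor: 42 = (2^1 · 21); the sign does not affect v_p). Step 3 — |x − y|_2 = 2^{-1} = 1/2.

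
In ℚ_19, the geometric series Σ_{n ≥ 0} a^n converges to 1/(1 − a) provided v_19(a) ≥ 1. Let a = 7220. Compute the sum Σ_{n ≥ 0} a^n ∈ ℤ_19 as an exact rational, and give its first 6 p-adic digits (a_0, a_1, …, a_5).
Σ a^n = 1/(1 − a) = -1/7219;  first 6 digits = (1, 0, 1, 1, 1, 2)

v_19(a) = 2 ≥ 1, so the series converges in ℤ_19 to 1/(1 − a) = 1/(1 − 7220) = -1/7219. Expand this rational in ℤ_19: compute digits iteratively via d_i = x_i mod 19, x_{i+1} = (x_i − d_i)/19. The first 6 digits are (1, 0, 1, 1, 1, 2).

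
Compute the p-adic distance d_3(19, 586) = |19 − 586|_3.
d_3(19, 586) = 1/81

Step 1 — x − y = 19 − 586 = -567. Step 2 — v_3(-567) = 4 (factor: -567 = −(3^4 · 7); the sign does not affect v_p). Step 3 — |x − y|_3 = 3^{-4} = 1/81.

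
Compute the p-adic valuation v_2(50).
v_2(50) = 1

v_2(n) is the largest exponent k such that 2^k divides n. Factor out: 50 = 2^1 · 25. (Sign doesn't affect v_p.) So v_2(50) = 1.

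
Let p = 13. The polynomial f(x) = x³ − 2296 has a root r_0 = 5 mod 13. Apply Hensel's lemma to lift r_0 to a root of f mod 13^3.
r_2 = 1591 (mod 2197)

Hensel: r_{i+1} = r_i − f(r_i)/f′(r_i) mod 13^{i+2}, where f′(x) = 3x². Iterate:
  r_0 = 5 (mod 13)
  r_1 = 70 (mod 169)
  r_2 = 1591 (mod 2197)
Final: r = 1591 with f(r) ≡ 0 mod 13^3.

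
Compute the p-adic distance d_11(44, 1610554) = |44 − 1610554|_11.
d_11(44, 1610554) = 1/161051

Step 1 — x − y = 44 − 1610554 = -1610510. Step 2 — v_11(-1610510) = 5 (factor: -1610510 = −(11^5 · 10); the sign does not affect v_p). Step 3 — |x − y|_11 = 11^{-5} = 1/161051.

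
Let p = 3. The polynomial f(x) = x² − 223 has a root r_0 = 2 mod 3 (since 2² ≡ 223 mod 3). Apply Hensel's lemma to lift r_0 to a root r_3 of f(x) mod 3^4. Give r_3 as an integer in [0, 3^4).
r_3 = 41 (mod 81)

Hensel's recurrence: r_{i+1} = r_i − f(r_i)·(f′(r_i))^{-1} mod 3^{i+2}, with f′(x) = 2x. Iterate:
  r_0 = 2 (mod 3)
  r_1 = 5 (mod 9)
  r_2 = 14 (mod 27)
  r_3 = 41 (mod 81)
Final: r_3 = 41, and one checks f(r_3) ≡ 0 mod 3^4.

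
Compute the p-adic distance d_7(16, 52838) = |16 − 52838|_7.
d_7(16, 52838) = 1/2401

Step 1 — x − y = 16 − 52838 = -52822. Step 2 — v_7(-52822) = 4 (factor: -52822 = −(7^4 · 22); the sign does not affect v_p). Step 3 — |x − y|_7 = 7^{-4} = 1/2401.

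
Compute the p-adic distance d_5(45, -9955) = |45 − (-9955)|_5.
d_5(45, -9955) = 1/625

Step 1 — x − y = 45 − (-9955) = 10000. Step 2 — v_5(10000) = 4 (factor: 10000 = (5^4 · 16); the sign does not affect v_p). Step 3 — |x − y|_5 = 5^{-4} = 1/625.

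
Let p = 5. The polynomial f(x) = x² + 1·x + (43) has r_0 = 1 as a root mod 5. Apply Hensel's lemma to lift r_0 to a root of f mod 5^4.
r_3 = 411 (mod 625)

Hensel: r_{i+1} = r_i − f(r_i)·(f′(r_i))^{-1} mod 5^{i+2}, f′(x) = 2x + 1. Iterate:
  r_0 = 1 (mod 5)
  r_1 = 11 (mod 25)
  r_2 = 36 (mod 125)
  r_3 = 411 (mod 625)
Final: r = 411 satisfies f(r) ≡ 0 mod 5^4.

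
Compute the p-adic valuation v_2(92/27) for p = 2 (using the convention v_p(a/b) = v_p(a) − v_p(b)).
v_2(92/27) = 2

Factor powers of 2 from the numerator and denominator of the reduced fraction: 92 = 2^2 · 23 and 27 = 2^0 · 27. Apply v_p(a/b) = v_p(a) − v_p(b): v_2(92/27) = 2 − 0 = 2.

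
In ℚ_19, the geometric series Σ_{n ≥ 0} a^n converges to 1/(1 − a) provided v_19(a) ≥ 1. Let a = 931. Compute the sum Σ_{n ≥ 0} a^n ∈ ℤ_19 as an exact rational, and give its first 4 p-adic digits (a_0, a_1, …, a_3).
Σ a^n = 1/(1 − a) = -1/930;  first 4 digits = (1, 11, 9, 13)

v_19(a) = 1 ≥ 1, so the series converges in ℤ_19 to 1/(1 − a) = 1/(1 − 931) = -1/930. Expand this rational in ℤ_19: compute digits iteratively via d_i = x_i mod 19, x_{i+1} = (x_i − d_i)/19. The first 4 digits are (1, 11, 9, 13).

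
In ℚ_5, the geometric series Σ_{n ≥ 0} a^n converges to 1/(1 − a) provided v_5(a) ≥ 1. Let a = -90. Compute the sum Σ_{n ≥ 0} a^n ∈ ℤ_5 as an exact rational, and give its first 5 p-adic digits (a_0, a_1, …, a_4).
Σ a^n = 1/(1 − a) = 1/91;  first 5 digits = (1, 2, 0, 2, 2)

v_5(a) = 1 ≥ 1, so the series converges in ℤ_5 to 1/(1 − a) = 1/(1 − (-90)) = 1/91. Expand this rational in ℤ_5: compute digits iteratively via d_i = x_i mod 5, x_{i+1} = (x_i − d_i)/5. The first 5 digits are (1, 2, 0, 2, 2).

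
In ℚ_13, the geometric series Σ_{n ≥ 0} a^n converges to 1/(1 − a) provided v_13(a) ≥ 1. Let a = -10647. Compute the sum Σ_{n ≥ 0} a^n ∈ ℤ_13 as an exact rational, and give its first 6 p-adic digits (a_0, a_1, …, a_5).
Σ a^n = 1/(1 − a) = 1/10648;  first 6 digits = (1, 0, 2, 8, 3, 6)

v_13(a) = 2 ≥ 1, so the series converges in ℤ_13 to 1/(1 − a) = 1/(1 − (-10647)) = 1/10648. Expand this rational in ℤ_13: compute digits iteratively via d_i = x_i mod 13, x_{i+1} = (x_i − d_i)/13. The first 6 digits are (1, 0, 2, 8, 3, 6).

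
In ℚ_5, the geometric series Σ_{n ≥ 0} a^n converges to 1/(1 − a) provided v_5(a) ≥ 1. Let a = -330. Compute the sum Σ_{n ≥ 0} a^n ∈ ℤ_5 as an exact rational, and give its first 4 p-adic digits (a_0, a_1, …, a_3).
Σ a^n = 1/(1 − a) = 1/331;  first 4 digits = (1, 4, 2, 2)

v_5(a) = 1 ≥ 1, so the series converges in ℤ_5 to 1/(1 − a) = 1/(1 − (-330)) = 1/331. Expand this rational in ℤ_5: compute digits iteratively via d_i = x_i mod 5, x_{i+1} = (x_i − d_i)/5. The first 4 digits are (1, 4, 2, 2).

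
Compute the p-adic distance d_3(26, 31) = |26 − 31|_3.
d_3(26, 31) = 1

Step 1 — x − y = 26 − 31 = -5. Step 2 — v_3(-5) = 0 (factor: -5 = −(3^0 · 5); the sign does not affect v_p). Step 3 — |x − y|_3 = 3^{0} = 1.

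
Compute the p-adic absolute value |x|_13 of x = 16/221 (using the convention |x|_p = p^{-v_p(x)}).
|16/221|_13 = 13

Step 1 — compute v_13(x) by factoring powers of 13 out of the numerator and denominator: v_13(16/221) = -1. Step 2 — apply |x|_p = p^{-v_p(x)} = 13^{1} = 13.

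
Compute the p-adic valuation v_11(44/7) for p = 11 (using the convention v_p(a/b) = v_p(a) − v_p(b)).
v_11(44/7) = 1

Factor powers of 11 from the numerator and denominator of the reduced fraction: 44 = 11^1 · 4 and 7 = 11^0 · 7. Apply v_p(a/b) = v_p(a) − v_p(b): v_11(44/7) = 1 − 0 = 1.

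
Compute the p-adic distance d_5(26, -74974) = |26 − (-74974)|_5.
d_5(26, -74974) = 1/3125

Step 1 — x − y = 26 − (-74974) = 75000. Step 2 — v_5(75000) = 5 (factor: 75000 = (5^5 · 24); the sign does not affect v_p). Step 3 — |x − y|_5 = 5^{-5} = 1/3125.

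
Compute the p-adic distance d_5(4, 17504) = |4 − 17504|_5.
d_5(4, 17504) = 1/625

Step 1 — x − y = 4 − 17504 = -17500. Step 2 — v_5(-17500) = 4 (factor: -17500 = −(5^4 · 28); the sign does not affect v_p). Step 3 — |x − y|_5 = 5^{-4} = 1/625.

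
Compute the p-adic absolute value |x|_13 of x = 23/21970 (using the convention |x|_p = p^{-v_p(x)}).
|23/21970|_13 = 2197

Step 1 — compute v_13(x) by factoring powers of 13 out of the numerator and denominator: v_13(23/21970) = -3. Step 2 — apply |x|_p = p^{-v_p(x)} = 13^{3} = 2197.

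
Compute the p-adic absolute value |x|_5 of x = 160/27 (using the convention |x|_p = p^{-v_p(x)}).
|160/27|_5 = 1/5

Step 1 — compute v_5(x) by factoring powers of 5 out of the numerator and denominator: v_5(160/27) = 1. Step 2 — apply |x|_p = p^{-v_p(x)} = 5^{-1} = 1/5.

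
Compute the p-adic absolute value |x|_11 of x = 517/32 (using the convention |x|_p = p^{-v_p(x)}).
|517/32|_11 = 1/11

Step 1 — compute v_11(x) by factoring powers of 11 out of the numerator and denominator: v_11(517/32) = 1. Step 2 — apply |x|_p = p^{-v_p(x)} = 11^{-1} = 1/11.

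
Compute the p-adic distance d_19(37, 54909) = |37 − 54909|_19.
d_19(37, 54909) = 1/6859

Step 1 — x − y = 37 − 54909 = -54872. Step 2 — v_19(-54872) = 3 (factor: -54872 = −(19^3 · 8); the sign does not affect v_p). Step 3 — |x − y|_19 = 19^{-3} = 1/6859.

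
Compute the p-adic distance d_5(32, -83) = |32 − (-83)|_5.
d_5(32, -83) = 1/5

Step 1 — x − y = 32 − (-83) = 115. Step 2 — v_5(115) = 1 (factor: 115 = (5^1 · 23); the sign does not affect v_p). Step 3 — |x − y|_5 = 5^{-1} = 1/5.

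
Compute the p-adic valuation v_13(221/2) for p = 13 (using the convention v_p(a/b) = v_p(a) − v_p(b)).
v_13(221/2) = 1

Factor powers of 13 from the numerator and denominator of the reduced fraction: 221 = 13^1 · 17 and 2 = 13^0 · 2. Apply v_p(a/b) = v_p(a) − v_p(b): v_13(221/2) = 1 − 0 = 1.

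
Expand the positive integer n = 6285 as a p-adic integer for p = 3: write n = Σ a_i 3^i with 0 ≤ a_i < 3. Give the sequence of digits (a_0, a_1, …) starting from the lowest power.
(a_0, a_1, …) = (0, 1, 2, 1, 2, 1, 2, 2)

Repeated division by 3 gives the digits low-to-high: 6285 = 1·3^1 + 2·3^2 + 1·3^3 + 2·3^4 + 1·3^5 + 2·3^6 + 2·3^7. Digit sequence: (0, 1, 2, 1, 2, 1, 2, 2).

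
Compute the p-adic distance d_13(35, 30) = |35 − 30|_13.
d_13(35, 30) = 1

Step 1 — x − y = 35 − 30 = 5. Step 2 — v_13(5) = 0 (factor: 5 = (13^0 · 5); the sign does not affect v_p). Step 3 — |x − y|_13 = 13^{0} = 1.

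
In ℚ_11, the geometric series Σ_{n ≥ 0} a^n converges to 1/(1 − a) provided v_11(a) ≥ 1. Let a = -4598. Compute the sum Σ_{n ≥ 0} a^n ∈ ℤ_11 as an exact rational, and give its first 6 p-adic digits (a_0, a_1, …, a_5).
Σ a^n = 1/(1 − a) = 1/4599;  first 6 digits = (1, 0, 6, 7, 2, 10)

v_11(a) = 2 ≥ 1, so the series converges in ℤ_11 to 1/(1 − a) = 1/(1 − (-4598)) = 1/4599. Expand this rational in ℤ_11: compute digits iteratively via d_i = x_i mod 11, x_{i+1} = (x_i − d_i)/11. The first 6 digits are (1, 0, 6, 7, 2, 10).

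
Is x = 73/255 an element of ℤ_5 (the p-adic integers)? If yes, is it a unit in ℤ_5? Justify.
x ∉ ℤ_5 (v_5(x) = -1 < 0)

ℤ_5 = {x ∈ ℚ_5 : v_5(x) ≥ 0} and ℤ_5^× = {x ∈ ℤ_5 : v_5(x) = 0}. Here v_5(73/255) = v_5(num) − v_5(den) = -1; compare against these criteria.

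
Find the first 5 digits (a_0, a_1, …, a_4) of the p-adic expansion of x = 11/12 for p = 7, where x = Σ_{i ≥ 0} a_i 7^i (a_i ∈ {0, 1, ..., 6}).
(a_0, …, a_4) = (5, 0, 4, 0, 4)

v_7(11/12) = 0 (numerator and denominator both coprime to 7), so x ∈ ℤ_7^×. Compute digits iteratively via a_i = x_i mod 7, x_{i+1} = (x_i − a_i)/7, with x_0 = x:
  x_0 = 11/12;  a_0 = 5;  x_1 = (x_0 − 5)/7 = -7/12
  x_1 = -7/12;  a_1 = 0;  x_2 = (x_1 − 0)/7 = -1/12
  x_2 = -1/12;  a_2 = 4;  x_3 = (x_2 − 4)/7 = -7/12
  x_3 = -7/12;  a_3 = 0;  x_4 = (x_3 − 0)/7 = -1/12
  x_4 = -1/12;  a_4 = 4;  x_5 = (x_4 − 4)/7 = -7/12
Digits: (5, 0, 4, 0, 4).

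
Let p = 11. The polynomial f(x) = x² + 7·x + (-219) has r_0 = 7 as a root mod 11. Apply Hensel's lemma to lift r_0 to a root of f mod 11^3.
r_2 = 1217 (mod 1331)

Hensel: r_{i+1} = r_i − f(r_i)·(f′(r_i))^{-1} mod 11^{i+2}, f′(x) = 2x + 7. Iterate:
  r_0 = 7 (mod 11)
  r_1 = 7 (mod 121)
  r_2 = 1217 (mod 1331)
Final: r = 1217 satisfies f(r) ≡ 0 mod 11^3.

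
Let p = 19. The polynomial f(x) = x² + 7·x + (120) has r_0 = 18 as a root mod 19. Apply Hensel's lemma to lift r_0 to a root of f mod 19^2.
r_1 = 265 (mod 361)

Hensel: r_{i+1} = r_i − f(r_i)·(f′(r_i))^{-1} mod 19^{i+2}, f′(x) = 2x + 7. Iterate:
  r_0 = 18 (mod 19)
  r_1 = 265 (mod 361)
Final: r = 265 satisfies f(r) ≡ 0 mod 19^2.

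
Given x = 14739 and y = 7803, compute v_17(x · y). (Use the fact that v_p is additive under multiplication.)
v_17(115008417) = 5

v_p(x) = 3 (factor: 14739 = 17^3 · 3); v_p(y) = 2 (factor: 7803 = 17^2 · 27). Additivity: v_p(xy) = v_p(x) + v_p(y) = 3 + 2 = 5. (Direct check: xy = 115008417 = 17^5 · (81).)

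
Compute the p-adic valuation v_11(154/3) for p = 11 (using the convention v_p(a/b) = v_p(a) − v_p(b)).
v_11(154/3) = 1

Factor powers of 11 from the numerator and denominator of the reduced fraction: 154 = 11^1 · 14 and 3 = 11^0 · 3. Apply v_p(a/b) = v_p(a) − v_p(b): v_11(154/3) = 1 − 0 = 1.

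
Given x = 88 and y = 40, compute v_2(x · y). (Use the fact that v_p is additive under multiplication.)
v_2(3520) = 6

v_p(x) = 3 (factor: 88 = 2^3 · 11); v_p(y) = 3 (factor: 40 = 2^3 · 5). Additivity: v_p(xy) = v_p(x) + v_p(y) = 3 + 3 = 6. (Direct check: xy = 3520 = 2^6 · (55).)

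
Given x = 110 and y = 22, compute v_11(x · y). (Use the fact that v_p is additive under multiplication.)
v_11(2420) = 2

v_p(x) = 1 (factor: 110 = 11^1 · 10); v_p(y) = 1 (factor: 22 = 11^1 · 2). Additivity: v_p(xy) = v_p(x) + v_p(y) = 1 + 1 = 2. (Direct check: xy = 2420 = 11^2 · (20).)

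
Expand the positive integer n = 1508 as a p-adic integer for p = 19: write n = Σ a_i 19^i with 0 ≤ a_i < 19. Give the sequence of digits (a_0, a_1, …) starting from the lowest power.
(a_0, a_1, …) = (7, 3, 4)

Repeated division by 19 gives the digits low-to-high: 1508 = 7 + 3·19^1 + 4·19^2. Digit sequence: (7, 3, 4).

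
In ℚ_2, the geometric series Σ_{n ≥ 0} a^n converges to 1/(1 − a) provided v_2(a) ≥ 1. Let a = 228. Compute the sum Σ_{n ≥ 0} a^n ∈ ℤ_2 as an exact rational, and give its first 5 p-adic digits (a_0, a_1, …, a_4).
Σ a^n = 1/(1 − a) = -1/227;  first 5 digits = (1, 0, 1, 0, 1)

v_2(a) = 2 ≥ 1, so the series converges in ℤ_2 to 1/(1 − a) = 1/(1 − 228) = -1/227. Expand this rational in ℤ_2: compute digits iteratively via d_i = x_i mod 2, x_{i+1} = (x_i − d_i)/2. The first 5 digits are (1, 0, 1, 0, 1).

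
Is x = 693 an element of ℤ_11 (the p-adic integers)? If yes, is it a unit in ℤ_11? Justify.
x ∈ ℤ_11 but not a unit; v_11(x) = 1 > 0

ℤ_11 = {x ∈ ℚ_11 : v_11(x) ≥ 0} and ℤ_11^× = {x ∈ ℤ_11 : v_11(x) = 0}. Here v_11(693) = v_11(num) − v_11(den) = 1; compare against these criteria.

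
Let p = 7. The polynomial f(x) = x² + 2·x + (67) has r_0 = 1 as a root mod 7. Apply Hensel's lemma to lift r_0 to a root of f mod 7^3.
r_2 = 57 (mod 343)

Hensel: r_{i+1} = r_i − f(r_i)·(f′(r_i))^{-1} mod 7^{i+2}, f′(x) = 2x + 2. Iterate:
  r_0 = 1 (mod 7)
  r_1 = 8 (mod 49)
  r_2 = 57 (mod 343)
Final: r = 57 satisfies f(r) ≡ 0 mod 7^3.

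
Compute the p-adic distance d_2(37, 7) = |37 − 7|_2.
d_2(37, 7) = 1/2

Step 1 — x − y = 37 − 7 = 30. Step 2 — v_2(30) = 1 (factor: 30 = (2^1 · 15); the sign does not affect v_p). Step 3 — |x − y|_2 = 2^{-1} = 1/2.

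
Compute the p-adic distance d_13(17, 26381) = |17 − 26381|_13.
d_13(17, 26381) = 1/2197

Step 1 — x − y = 17 − 26381 = -26364. Step 2 — v_13(-26364) = 3 (factor: -26364 = −(13^3 · 12); the sign does not affect v_p). Step 3 — |x − y|_13 = 13^{-3} = 1/2197.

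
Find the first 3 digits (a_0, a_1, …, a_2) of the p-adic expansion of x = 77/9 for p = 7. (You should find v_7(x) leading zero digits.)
(a_0, …, a_2) = (0, 2, 3)

v_7(77/9) = 1, so a_0 = ... = a_0 = 0. Factor out: x = 7^1 · u with u = 11/9 a unit in ℤ_7. Expand u iteratively via a_{v+i} = u_i mod 7, u_{i+1} = (u_i − a_{v+i})/7:
  u_0 = 11/9;  a_1 = 2;  u_1 = (u_0 − 2)/7 = -1/9
  u_1 = -1/9;  a_2 = 3;  u_2 = (u_1 − 3)/7 = -4/9
Digits: (0, 2, 3).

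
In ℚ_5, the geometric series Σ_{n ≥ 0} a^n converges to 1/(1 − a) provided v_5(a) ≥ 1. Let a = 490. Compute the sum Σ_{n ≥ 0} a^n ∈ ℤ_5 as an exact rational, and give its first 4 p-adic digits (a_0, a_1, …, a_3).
Σ a^n = 1/(1 − a) = -1/489;  first 4 digits = (1, 3, 3, 1)

v_5(a) = 1 ≥ 1, so the series converges in ℤ_5 to 1/(1 − a) = 1/(1 − 490) = -1/489. Expand this rational in ℤ_5: compute digits iteratively via d_i = x_i mod 5, x_{i+1} = (x_i − d_i)/5. The first 4 digits are (1, 3, 3, 1).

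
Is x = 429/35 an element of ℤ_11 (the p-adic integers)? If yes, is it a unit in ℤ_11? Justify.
x ∈ ℤ_11 but not a unit; v_11(x) = 1 > 0

ℤ_11 = {x ∈ ℚ_11 : v_11(x) ≥ 0} and ℤ_11^× = {x ∈ ℤ_11 : v_11(x) = 0}. Here v_11(429/35) = v_11(num) − v_11(den) = 1; compare against these criteria.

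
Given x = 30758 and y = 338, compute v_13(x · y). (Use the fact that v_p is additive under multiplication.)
v_13(10396204) = 5

v_p(x) = 3 (factor: 30758 = 13^3 · 14); v_p(y) = 2 (factor: 338 = 13^2 · 2). Additivity: v_p(xy) = v_p(x) + v_p(y) = 3 + 2 = 5. (Direct check: xy = 10396204 = 13^5 · (28).)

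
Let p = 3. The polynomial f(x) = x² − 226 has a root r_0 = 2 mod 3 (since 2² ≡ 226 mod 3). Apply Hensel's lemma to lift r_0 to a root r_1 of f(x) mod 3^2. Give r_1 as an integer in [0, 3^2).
r_1 = 8 (mod 9)

Hensel's recurrence: r_{i+1} = r_i − f(r_i)·(f′(r_i))^{-1} mod 3^{i+2}, with f′(x) = 2x. Iterate:
  r_0 = 2 (mod 3)
  r_1 = 8 (mod 9)
Final: r_1 = 8, and one checks f(r_1) ≡ 0 mod 3^2.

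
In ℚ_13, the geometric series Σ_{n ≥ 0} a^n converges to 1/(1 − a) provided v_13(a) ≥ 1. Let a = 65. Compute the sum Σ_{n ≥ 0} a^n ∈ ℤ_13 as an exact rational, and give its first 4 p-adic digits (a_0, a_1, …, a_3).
Σ a^n = 1/(1 − a) = -1/64;  first 4 digits = (1, 5, 12, 9)

v_13(a) = 1 ≥ 1, so the series converges in ℤ_13 to 1/(1 − a) = 1/(1 − 65) = -1/64. Expand this rational in ℤ_13: compute digits iteratively via d_i = x_i mod 13, x_{i+1} = (x_i − d_i)/13. The first 4 digits are (1, 5, 12, 9).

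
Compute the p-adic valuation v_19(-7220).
v_19(-7220) = 2

v_19(n) is the largest exponent k such that 19^k divides n. Factor out: -7220 = -19^2 · 20. (Sign doesn't affect v_p.) So v_19(-7220) = 2.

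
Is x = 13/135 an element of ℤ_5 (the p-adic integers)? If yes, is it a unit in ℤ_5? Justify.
x ∉ ℤ_5 (v_5(x) = -1 < 0)

ℤ_5 = {x ∈ ℚ_5 : v_5(x) ≥ 0} and ℤ_5^× = {x ∈ ℤ_5 : v_5(x) = 0}. Here v_5(13/135) = v_5(num) − v_5(den) = -1; compare against these criteria.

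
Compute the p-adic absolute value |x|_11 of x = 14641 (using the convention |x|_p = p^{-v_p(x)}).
|14641|_11 = 1/14641

Step 1 — compute v_11(x) by factoring powers of 11 out of the numerator and denominator: v_11(14641) = 4. Step 2 — apply |x|_p = p^{-v_p(x)} = 11^{-4} = 1/14641.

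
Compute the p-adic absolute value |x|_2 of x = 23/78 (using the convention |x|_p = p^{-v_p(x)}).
|23/78|_2 = 2

Step 1 — compute v_2(x) by factoring powers of 2 out of the numerator and denominator: v_2(23/78) = -1. Step 2 — apply |x|_p = p^{-v_p(x)} = 2^{1} = 2.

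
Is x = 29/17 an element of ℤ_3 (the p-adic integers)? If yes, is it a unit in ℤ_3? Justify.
x ∈ ℤ_3^× (unit); v_3(x) = 0

ℤ_3 = {x ∈ ℚ_3 : v_3(x) ≥ 0} and ℤ_3^× = {x ∈ ℤ_3 : v_3(x) = 0}. Here v_3(29/17) = v_3(num) − v_3(den) = 0; compare against these criteria.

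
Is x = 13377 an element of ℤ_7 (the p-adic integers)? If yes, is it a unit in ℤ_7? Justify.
x ∈ ℤ_7 but not a unit; v_7(x) = 3 > 0

ℤ_7 = {x ∈ ℚ_7 : v_7(x) ≥ 0} and ℤ_7^× = {x ∈ ℤ_7 : v_7(x) = 0}. Here v_7(13377) = v_7(num) − v_7(den) = 3; compare against these criteria.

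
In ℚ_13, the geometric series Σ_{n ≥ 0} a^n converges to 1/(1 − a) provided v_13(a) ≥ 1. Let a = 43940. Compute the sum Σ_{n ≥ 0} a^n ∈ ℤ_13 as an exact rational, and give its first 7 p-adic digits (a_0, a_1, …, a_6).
Σ a^n = 1/(1 − a) = -1/43939;  first 7 digits = (1, 0, 0, 7, 1, 0, 10)

v_13(a) = 3 ≥ 1, so the series converges in ℤ_13 to 1/(1 − a) = 1/(1 − 43940) = -1/43939. Expand this rational in ℤ_13: compute digits iteratively via d_i = x_i mod 13, x_{i+1} = (x_i − d_i)/13. The first 7 digits are (1, 0, 0, 7, 1, 0, 10).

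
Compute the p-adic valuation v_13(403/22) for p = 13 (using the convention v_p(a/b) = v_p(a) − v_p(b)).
v_13(403/22) = 1

Factor powers of 13 from the numerator and denominator of the reduced fraction: 403 = 13^1 · 31 and 22 = 13^0 · 22. Apply v_p(a/b) = v_p(a) − v_p(b): v_13(403/22) = 1 − 0 = 1.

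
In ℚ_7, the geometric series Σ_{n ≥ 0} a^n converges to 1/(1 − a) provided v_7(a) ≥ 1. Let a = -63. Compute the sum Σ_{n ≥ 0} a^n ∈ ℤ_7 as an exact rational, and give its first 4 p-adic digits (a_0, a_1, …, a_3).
Σ a^n = 1/(1 − a) = 1/64;  first 4 digits = (1, 5, 2, 3)

v_7(a) = 1 ≥ 1, so the series converges in ℤ_7 to 1/(1 − a) = 1/(1 − (-63)) = 1/64. Expand this rational in ℤ_7: compute digits iteratively via d_i = x_i mod 7, x_{i+1} = (x_i − d_i)/7. The first 4 digits are (1, 5, 2, 3).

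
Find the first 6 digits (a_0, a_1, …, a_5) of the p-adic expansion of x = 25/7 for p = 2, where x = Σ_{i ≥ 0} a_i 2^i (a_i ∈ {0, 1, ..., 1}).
(a_0, …, a_5) = (1, 1, 1, 1, 1, 0)

v_2(25/7) = 0 (numerator and denominator both coprime to 2), so x ∈ ℤ_2^×. Compute digits iteratively via a_i = x_i mod 2, x_{i+1} = (x_i − a_i)/2, with x_0 = x:
  x_0 = 25/7;  a_0 = 1;  x_1 = (x_0 − 1)/2 = 9/7
  x_1 = 9/7;  a_1 = 1;  x_2 = (x_1 − 1)/2 = 1/7
  x_2 = 1/7;  a_2 = 1;  x_3 = (x_2 − 1)/2 = -3/7
  x_3 = -3/7;  a_3 = 1;  x_4 = (x_3 − 1)/2 = -5/7
  x_4 = -5/7;  a_4 = 1;  x_5 = (x_4 − 1)/2 = -6/7
  x_5 = -6/7;  a_5 = 0;  x_6 = (x_5 − 0)/2 = -3/7
Digits: (1, 1, 1, 1, 1, 0).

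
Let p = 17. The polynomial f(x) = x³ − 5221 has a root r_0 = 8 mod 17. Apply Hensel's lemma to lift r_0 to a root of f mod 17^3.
r_2 = 892 (mod 4913)

Hensel: r_{i+1} = r_i − f(r_i)/f′(r_i) mod 17^{i+2}, where f′(x) = 3x². Iterate:
  r_0 = 8 (mod 17)
  r_1 = 25 (mod 289)
  r_2 = 892 (mod 4913)
Final: r = 892 with f(r) ≡ 0 mod 17^3.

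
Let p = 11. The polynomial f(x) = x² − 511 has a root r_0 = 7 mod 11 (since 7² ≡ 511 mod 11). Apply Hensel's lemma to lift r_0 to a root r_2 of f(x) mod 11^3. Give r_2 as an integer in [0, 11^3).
r_2 = 1008 (mod 1331)

Hensel's recurrence: r_{i+1} = r_i − f(r_i)·(f′(r_i))^{-1} mod 11^{i+2}, with f′(x) = 2x. Iterate:
  r_0 = 7 (mod 11)
  r_1 = 40 (mod 121)
  r_2 = 1008 (mod 1331)
Final: r_2 = 1008, and one checks f(r_2) ≡ 0 mod 11^3.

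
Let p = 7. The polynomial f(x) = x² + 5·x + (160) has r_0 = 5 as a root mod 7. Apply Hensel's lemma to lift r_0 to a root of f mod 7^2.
r_1 = 40 (mod 49)

Hensel: r_{i+1} = r_i − f(r_i)·(f′(r_i))^{-1} mod 7^{i+2}, f′(x) = 2x + 5. Iterate:
  r_0 = 5 (mod 7)
  r_1 = 40 (mod 49)
Final: r = 40 satisfies f(r) ≡ 0 mod 7^2.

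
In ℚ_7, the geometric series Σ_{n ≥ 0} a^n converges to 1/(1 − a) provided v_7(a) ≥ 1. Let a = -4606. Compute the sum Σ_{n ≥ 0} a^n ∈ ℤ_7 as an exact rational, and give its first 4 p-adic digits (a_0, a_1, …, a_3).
Σ a^n = 1/(1 − a) = 1/4607;  first 4 digits = (1, 0, 4, 0)

v_7(a) = 2 ≥ 1, so the series converges in ℤ_7 to 1/(1 − a) = 1/(1 − (-4606)) = 1/4607. Expand this rational in ℤ_7: compute digits iteratively via d_i = x_i mod 7, x_{i+1} = (x_i − d_i)/7. The first 4 digits are (1, 0, 4, 0).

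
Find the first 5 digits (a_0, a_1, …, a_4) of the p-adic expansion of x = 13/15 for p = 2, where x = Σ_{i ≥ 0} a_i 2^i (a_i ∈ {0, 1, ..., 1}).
(a_0, …, a_4) = (1, 1, 0, 0, 0)

v_2(13/15) = 0 (numerator and denominator both coprime to 2), so x ∈ ℤ_2^×. Compute digits iteratively via a_i = x_i mod 2, x_{i+1} = (x_i − a_i)/2, with x_0 = x:
  x_0 = 13/15;  a_0 = 1;  x_1 = (x_0 − 1)/2 = -1/15
  x_1 = -1/15;  a_1 = 1;  x_2 = (x_1 − 1)/2 = -8/15
  x_2 = -8/15;  a_2 = 0;  x_3 = (x_2 − 0)/2 = -4/15
  x_3 = -4/15;  a_3 = 0;  x_4 = (x_3 − 0)/2 = -2/15
  x_4 = -2/15;  a_4 = 0;  x_5 = (x_4 − 0)/2 = -1/15
Digits: (1, 1, 0, 0, 0).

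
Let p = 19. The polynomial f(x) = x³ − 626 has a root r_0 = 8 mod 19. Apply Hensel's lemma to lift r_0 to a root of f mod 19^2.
r_1 = 65 (mod 361)

Hensel: r_{i+1} = r_i − f(r_i)/f′(r_i) mod 19^{i+2}, where f′(x) = 3x². Iterate:
  r_0 = 8 (mod 19)
  r_1 = 65 (mod 361)
Final: r = 65 with f(r) ≡ 0 mod 19^2.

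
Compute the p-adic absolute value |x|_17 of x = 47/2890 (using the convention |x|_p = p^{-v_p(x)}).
|47/2890|_17 = 289

Step 1 — compute v_17(x) by factoring powers of 17 out of the numerator and denominator: v_17(47/2890) = -2. Step 2 — apply |x|_p = p^{-v_p(x)} = 17^{2} = 289.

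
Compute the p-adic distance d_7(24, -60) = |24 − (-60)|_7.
d_7(24, -60) = 1/7

Step 1 — x − y = 24 − (-60) = 84. Step 2 — v_7(84) = 1 (factor: 84 = (7^1 · 12); the sign does not affect v_p). Step 3 — |x − y|_7 = 7^{-1} = 1/7.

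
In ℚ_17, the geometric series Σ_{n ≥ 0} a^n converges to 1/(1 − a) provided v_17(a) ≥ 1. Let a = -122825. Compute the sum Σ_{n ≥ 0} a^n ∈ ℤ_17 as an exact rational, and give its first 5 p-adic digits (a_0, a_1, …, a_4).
Σ a^n = 1/(1 − a) = 1/122826;  first 5 digits = (1, 0, 0, 9, 15)

v_17(a) = 3 ≥ 1, so the series converges in ℤ_17 to 1/(1 − a) = 1/(1 − (-122825)) = 1/122826. Expand this rational in ℤ_17: compute digits iteratively via d_i = x_i mod 17, x_{i+1} = (x_i − d_i)/17. The first 5 digits are (1, 0, 0, 9, 15).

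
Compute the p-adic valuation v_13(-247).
v_13(-247) = 1

v_13(n) is the largest exponent k such that 13^k divides n. Factor out: -247 = -13^1 · 19. (Sign doesn't affect v_p.) So v_13(-247) = 1.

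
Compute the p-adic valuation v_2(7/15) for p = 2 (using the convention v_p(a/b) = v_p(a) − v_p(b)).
v_2(7/15) = 0

Factor powers of 2 from the numerator and denominator of the reduced fraction: 7 = 2^0 · 7 and 15 = 2^0 · 15. Apply v_p(a/b) = v_p(a) − v_p(b): v_2(7/15) = 0 − 0 = 0.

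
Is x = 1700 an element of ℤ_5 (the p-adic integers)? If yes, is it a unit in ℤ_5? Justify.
x ∈ ℤ_5 but not a unit; v_5(x) = 2 > 0

ℤ_5 = {x ∈ ℚ_5 : v_5(x) ≥ 0} and ℤ_5^× = {x ∈ ℤ_5 : v_5(x) = 0}. Here v_5(1700) = v_5(num) − v_5(den) = 2; compare against these criteria.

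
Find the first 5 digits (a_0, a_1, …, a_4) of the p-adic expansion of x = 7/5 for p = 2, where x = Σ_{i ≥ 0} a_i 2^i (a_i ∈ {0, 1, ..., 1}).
(a_0, …, a_4) = (1, 1, 0, 1, 1)

v_2(7/5) = 0 (numerator and denominator both coprime to 2), so x ∈ ℤ_2^×. Compute digits iteratively via a_i = x_i mod 2, x_{i+1} = (x_i − a_i)/2, with x_0 = x:
  x_0 = 7/5;  a_0 = 1;  x_1 = (x_0 − 1)/2 = 1/5
  x_1 = 1/5;  a_1 = 1;  x_2 = (x_1 − 1)/2 = -2/5
  x_2 = -2/5;  a_2 = 0;  x_3 = (x_2 − 0)/2 = -1/5
  x_3 = -1/5;  a_3 = 1;  x_4 = (x_3 − 1)/2 = -3/5
  x_4 = -3/5;  a_4 = 1;  x_5 = (x_4 − 1)/2 = -4/5
Digits: (1, 1, 0, 1, 1).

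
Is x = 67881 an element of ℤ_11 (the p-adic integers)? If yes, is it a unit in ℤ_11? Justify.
x ∈ ℤ_11 but not a unit; v_11(x) = 3 > 0

ℤ_11 = {x ∈ ℚ_11 : v_11(x) ≥ 0} and ℤ_11^× = {x ∈ ℤ_11 : v_11(x) = 0}. Here v_11(67881) = v_11(num) − v_11(den) = 3; compare against these criteria.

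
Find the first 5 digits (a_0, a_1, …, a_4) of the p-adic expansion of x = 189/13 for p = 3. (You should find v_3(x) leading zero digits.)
(a_0, …, a_4) = (0, 0, 0, 1, 1)

v_3(189/13) = 3, so a_0 = ... = a_2 = 0. Factor out: x = 3^3 · u with u = 7/13 a unit in ℤ_3. Expand u iteratively via a_{v+i} = u_i mod 3, u_{i+1} = (u_i − a_{v+i})/3:
  u_0 = 7/13;  a_3 = 1;  u_1 = (u_0 − 1)/3 = -2/13
  u_1 = -2/13;  a_4 = 1;  u_2 = (u_1 − 1)/3 = -5/13
Digits: (0, 0, 0, 1, 1).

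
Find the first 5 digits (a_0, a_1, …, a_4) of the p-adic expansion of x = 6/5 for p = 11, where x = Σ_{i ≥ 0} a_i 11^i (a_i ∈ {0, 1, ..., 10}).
(a_0, …, a_4) = (10, 8, 8, 8, 8)

v_11(6/5) = 0 (numerator and denominator both coprime to 11), so x ∈ ℤ_11^×. Compute digits iteratively via a_i = x_i mod 11, x_{i+1} = (x_i − a_i)/11, with x_0 = x:
  x_0 = 6/5;  a_0 = 10;  x_1 = (x_0 − 10)/11 = -4/5
  x_1 = -4/5;  a_1 = 8;  x_2 = (x_1 − 8)/11 = -4/5
  x_2 = -4/5;  a_2 = 8;  x_3 = (x_2 − 8)/11 = -4/5
  x_3 = -4/5;  a_3 = 8;  x_4 = (x_3 − 8)/11 = -4/5
  x_4 = -4/5;  a_4 = 8;  x_5 = (x_4 − 8)/11 = -4/5
Digits: (10, 8, 8, 8, 8).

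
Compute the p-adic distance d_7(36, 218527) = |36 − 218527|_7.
d_7(36, 218527) = 1/16807

Step 1 — x − y = 36 − 218527 = -218491. Step 2 — v_7(-218491) = 5 (factor: -218491 = −(7^5 · 13); the sign does not affect v_p). Step 3 — |x − y|_7 = 7^{-5} = 1/16807.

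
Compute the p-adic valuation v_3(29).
v_3(29) = 0

v_3(n) is the largest exponent k such that 3^k divides n. Factor out: 29 = 3^0 · 29. (Sign doesn't affect v_p.) So v_3(29) = 0.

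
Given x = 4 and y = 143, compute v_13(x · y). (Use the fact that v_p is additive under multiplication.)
v_13(572) = 1

v_p(x) = 0 (factor: 4 = 13^0 · 4); v_p(y) = 1 (factor: 143 = 13^1 · 11). Additivity: v_p(xy) = v_p(x) + v_p(y) = 0 + 1 = 1. (Direct check: xy = 572 = 13^1 · (44).)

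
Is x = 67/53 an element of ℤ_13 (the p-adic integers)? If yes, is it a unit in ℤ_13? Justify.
x ∈ ℤ_13^× (unit); v_13(x) = 0

ℤ_13 = {x ∈ ℚ_13 : v_13(x) ≥ 0} and ℤ_13^× = {x ∈ ℤ_13 : v_13(x) = 0}. Here v_13(67/53) = v_13(num) − v_13(den) = 0; compare against these criteria.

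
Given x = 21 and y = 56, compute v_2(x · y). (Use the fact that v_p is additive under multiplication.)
v_2(1176) = 3

v_p(x) = 0 (factor: 21 = 2^0 · 21); v_p(y) = 3 (factor: 56 = 2^3 · 7). Additivity: v_p(xy) = v_p(x) + v_p(y) = 0 + 3 = 3. (Direct check: xy = 1176 = 2^3 · (147).)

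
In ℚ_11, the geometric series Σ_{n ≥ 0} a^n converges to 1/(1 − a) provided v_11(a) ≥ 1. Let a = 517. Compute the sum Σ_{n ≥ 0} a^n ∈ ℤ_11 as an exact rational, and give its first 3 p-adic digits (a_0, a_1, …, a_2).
Σ a^n = 1/(1 − a) = -1/516;  first 3 digits = (1, 3, 2)

v_11(a) = 1 ≥ 1, so the series converges in ℤ_11 to 1/(1 − a) = 1/(1 − 517) = -1/516. Expand this rational in ℤ_11: compute digits iteratively via d_i = x_i mod 11, x_{i+1} = (x_i − d_i)/11. The first 3 digits are (1, 3, 2).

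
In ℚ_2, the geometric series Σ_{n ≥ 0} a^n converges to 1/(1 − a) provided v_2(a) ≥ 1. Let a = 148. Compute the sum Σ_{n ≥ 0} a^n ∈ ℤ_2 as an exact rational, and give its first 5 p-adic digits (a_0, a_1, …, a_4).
Σ a^n = 1/(1 − a) = -1/147;  first 5 digits = (1, 0, 1, 0, 0)

v_2(a) = 2 ≥ 1, so the series converges in ℤ_2 to 1/(1 − a) = 1/(1 − 148) = -1/147. Expand this rational in ℤ_2: compute digits iteratively via d_i = x_i mod 2, x_{i+1} = (x_i − d_i)/2. The first 5 digits are (1, 0, 1, 0, 0).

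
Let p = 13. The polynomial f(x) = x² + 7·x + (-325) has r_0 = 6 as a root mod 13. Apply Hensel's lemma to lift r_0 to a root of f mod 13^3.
r_2 = 357 (mod 2197)

Hensel: r_{i+1} = r_i − f(r_i)·(f′(r_i))^{-1} mod 13^{i+2}, f′(x) = 2x + 7. Iterate:
  r_0 = 6 (mod 13)
  r_1 = 19 (mod 169)
  r_2 = 357 (mod 2197)
Final: r = 357 satisfies f(r) ≡ 0 mod 13^3.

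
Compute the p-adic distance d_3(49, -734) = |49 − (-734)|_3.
d_3(49, -734) = 1/27

Step 1 — x − y = 49 − (-734) = 783. Step 2 — v_3(783) = 3 (factor: 783 = (3^3 · 29); the sign does not affect v_p). Step 3 — |x − y|_3 = 3^{-3} = 1/27.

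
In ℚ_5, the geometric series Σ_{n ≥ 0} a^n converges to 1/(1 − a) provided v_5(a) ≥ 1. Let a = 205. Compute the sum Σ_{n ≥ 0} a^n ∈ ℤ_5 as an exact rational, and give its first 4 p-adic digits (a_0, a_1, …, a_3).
Σ a^n = 1/(1 − a) = -1/204;  first 4 digits = (1, 1, 4, 3)

v_5(a) = 1 ≥ 1, so the series converges in ℤ_5 to 1/(1 − a) = 1/(1 − 205) = -1/204. Expand this rational in ℤ_5: compute digits iteratively via d_i = x_i mod 5, x_{i+1} = (x_i − d_i)/5. The first 4 digits are (1, 1, 4, 3).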